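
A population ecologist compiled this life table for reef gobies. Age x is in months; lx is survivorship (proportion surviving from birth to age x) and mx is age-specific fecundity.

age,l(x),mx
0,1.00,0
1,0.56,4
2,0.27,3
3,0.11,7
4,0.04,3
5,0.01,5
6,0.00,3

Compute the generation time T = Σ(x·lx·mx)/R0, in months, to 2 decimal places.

1.73

lx·mx: 0, 2.24, 0.81, 0.77, 0.12, 0.05, 0 → R0 = 3.99
x·lx·mx: 0, 2.24, 1.62, 2.31, 0.48, 0.25, 0 → Σ = 6.9
T = 6.9 / 3.99 = 1.729323… → 1.73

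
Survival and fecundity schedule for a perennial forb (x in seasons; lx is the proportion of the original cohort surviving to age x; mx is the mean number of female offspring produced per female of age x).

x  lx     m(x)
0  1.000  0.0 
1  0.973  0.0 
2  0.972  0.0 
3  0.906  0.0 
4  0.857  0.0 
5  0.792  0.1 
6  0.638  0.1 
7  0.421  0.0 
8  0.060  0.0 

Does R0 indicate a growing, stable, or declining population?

declining

R0 = Σ lx·mx = 0 + 0 + 0 + 0 + 0 + 0.0792 + 0.0638 + 0 + 0 = 0.143
R0 < 1, so the population is declining.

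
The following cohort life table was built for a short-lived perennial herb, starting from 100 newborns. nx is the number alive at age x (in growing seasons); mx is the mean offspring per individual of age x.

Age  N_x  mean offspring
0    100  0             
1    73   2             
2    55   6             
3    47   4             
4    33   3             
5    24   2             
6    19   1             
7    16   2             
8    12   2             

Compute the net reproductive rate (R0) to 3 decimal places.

lx = nx/n0 = nx/100: 1, 0.73, 0.55, 0.47, 0.33, 0.24, 0.19, 0.16, 0.12
lx·mx by age: 0, 1.46, 3.3, 1.88, 0.99, 0.48, 0.19, 0.32, 0.24
R0 = Σ lx·mx = 8.86 → 8.860

8.860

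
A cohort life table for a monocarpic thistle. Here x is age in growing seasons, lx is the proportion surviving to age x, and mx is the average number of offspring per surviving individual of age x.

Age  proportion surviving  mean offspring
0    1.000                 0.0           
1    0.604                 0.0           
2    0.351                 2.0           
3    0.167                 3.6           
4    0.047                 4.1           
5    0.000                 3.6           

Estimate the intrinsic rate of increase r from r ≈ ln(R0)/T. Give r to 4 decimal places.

R0 = Σ lx·mx = 0 + 0 + 0.702 + 0.6012 + 0.1927 + 0 = 1.4959
Σ x·lx·mx = 3.9784; T = 3.9784/1.4959 = 2.65954…
r ≈ ln(R0)/T = ln(1.4959)/2.65954… = 0.151428… → 0.1514

0.1514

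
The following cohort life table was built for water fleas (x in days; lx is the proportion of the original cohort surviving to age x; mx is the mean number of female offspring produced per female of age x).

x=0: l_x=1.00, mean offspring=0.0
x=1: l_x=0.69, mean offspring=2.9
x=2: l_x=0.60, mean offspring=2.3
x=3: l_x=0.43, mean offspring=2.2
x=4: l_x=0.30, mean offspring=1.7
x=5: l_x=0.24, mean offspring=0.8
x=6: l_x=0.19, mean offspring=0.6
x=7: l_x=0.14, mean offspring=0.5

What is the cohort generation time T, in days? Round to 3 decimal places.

2.258

lx·mx: 0, 2.001, 1.38, 0.946, 0.51, 0.192, 0.114, 0.07 → R0 = 5.213
x·lx·mx: 0, 2.001, 2.76, 2.838, 2.04, 0.96, 0.684, 0.49 → Σ = 11.773
T = 11.773 / 5.213 = 2.258392… → 2.258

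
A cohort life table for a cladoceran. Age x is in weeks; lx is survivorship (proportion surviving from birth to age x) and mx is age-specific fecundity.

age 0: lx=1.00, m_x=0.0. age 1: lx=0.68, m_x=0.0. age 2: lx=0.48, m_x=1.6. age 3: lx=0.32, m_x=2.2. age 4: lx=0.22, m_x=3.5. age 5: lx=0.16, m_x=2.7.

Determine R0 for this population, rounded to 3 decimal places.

lx·mx by age: 0, 0, 0.768, 0.704, 0.77, 0.432
R0 = Σ lx·mx = 2.674 → 2.674

2.674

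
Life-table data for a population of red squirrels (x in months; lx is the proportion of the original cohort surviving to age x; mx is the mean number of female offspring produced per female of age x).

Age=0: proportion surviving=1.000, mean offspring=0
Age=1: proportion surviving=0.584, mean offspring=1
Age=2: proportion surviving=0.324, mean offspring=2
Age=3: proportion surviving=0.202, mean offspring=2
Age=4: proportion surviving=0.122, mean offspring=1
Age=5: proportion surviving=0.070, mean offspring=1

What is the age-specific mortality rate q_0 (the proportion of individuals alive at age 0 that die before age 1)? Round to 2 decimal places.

0.42

q_0 = (l_0 − l_1) / l_0 = (1 − 0.584) / 1
     = 0.416 / 1 = 0.416 → 0.42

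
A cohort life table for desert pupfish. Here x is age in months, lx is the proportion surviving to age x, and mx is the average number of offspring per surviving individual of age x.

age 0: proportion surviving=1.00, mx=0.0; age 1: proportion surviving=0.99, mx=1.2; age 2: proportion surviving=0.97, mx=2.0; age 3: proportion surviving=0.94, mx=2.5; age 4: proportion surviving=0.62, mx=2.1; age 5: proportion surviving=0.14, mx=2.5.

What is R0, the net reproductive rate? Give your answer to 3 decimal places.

lx·mx by age: 0, 1.188, 1.94, 2.35, 1.302, 0.35
R0 = Σ lx·mx = 7.13 → 7.130

7.130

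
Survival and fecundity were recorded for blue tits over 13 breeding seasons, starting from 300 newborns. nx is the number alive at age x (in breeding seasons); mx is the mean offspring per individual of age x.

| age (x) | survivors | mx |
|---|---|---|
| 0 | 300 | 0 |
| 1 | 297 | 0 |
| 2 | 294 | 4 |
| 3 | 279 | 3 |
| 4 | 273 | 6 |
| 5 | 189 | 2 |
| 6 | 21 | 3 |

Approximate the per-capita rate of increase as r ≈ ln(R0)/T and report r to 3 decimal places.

lx = nx/n0 = nx/300: 1, 0.99, 0.98, 0.93, 0.91, 0.63, 0.07
R0 = Σ lx·mx = 0 + 0 + 3.92 + 2.79 + 5.46 + 1.26 + 0.21 = 13.64
Σ x·lx·mx = 45.61; T = 45.61/13.64 = 3.34384…
r ≈ ln(R0)/T = ln(13.64)/3.34384… = 0.78144… → 0.781

0.781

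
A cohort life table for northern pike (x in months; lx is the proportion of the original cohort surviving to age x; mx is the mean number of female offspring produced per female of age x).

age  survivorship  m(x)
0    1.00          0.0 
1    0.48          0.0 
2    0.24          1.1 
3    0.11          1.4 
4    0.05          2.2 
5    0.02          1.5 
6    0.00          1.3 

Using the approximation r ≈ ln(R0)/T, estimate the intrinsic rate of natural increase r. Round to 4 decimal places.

-0.2060

R0 = Σ lx·mx = 0 + 0 + 0.264 + 0.154 + 0.11 + 0.03 + 0 = 0.558
Σ x·lx·mx = 1.58; T = 1.58/0.558 = 2.83154…
r ≈ ln(R0)/T = ln(0.558)/2.83154… = -0.206035… → -0.2060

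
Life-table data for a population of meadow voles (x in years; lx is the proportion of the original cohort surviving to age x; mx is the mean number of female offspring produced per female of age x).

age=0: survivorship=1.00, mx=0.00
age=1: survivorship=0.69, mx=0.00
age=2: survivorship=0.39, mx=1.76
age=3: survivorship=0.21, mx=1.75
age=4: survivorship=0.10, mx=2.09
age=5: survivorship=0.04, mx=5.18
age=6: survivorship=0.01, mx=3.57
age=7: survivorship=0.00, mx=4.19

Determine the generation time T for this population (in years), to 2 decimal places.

3.03

lx·mx: 0, 0, 0.6864, 0.3675, 0.209, 0.2072, 0.0357, 0 → R0 = 1.5058
x·lx·mx: 0, 0, 1.3728, 1.1025, 0.836, 1.036, 0.2142, 0 → Σ = 4.5615
T = 4.5615 / 1.5058 = 3.029287… → 3.03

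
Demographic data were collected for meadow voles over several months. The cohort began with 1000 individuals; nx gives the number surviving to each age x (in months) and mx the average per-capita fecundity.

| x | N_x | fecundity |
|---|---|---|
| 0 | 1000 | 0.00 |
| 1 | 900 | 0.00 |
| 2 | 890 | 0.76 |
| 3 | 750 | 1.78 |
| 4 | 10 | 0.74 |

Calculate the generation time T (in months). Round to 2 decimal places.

lx = nx/n0 = nx/1000: 1, 0.9, 0.89, 0.75, 0.01
lx·mx: 0, 0, 0.6764, 1.335, 0.0074 → R0 = 2.0188
x·lx·mx: 0, 0, 1.3528, 4.005, 0.0296 → Σ = 5.3874
T = 5.3874 / 2.0188 = 2.668615… → 2.67

2.67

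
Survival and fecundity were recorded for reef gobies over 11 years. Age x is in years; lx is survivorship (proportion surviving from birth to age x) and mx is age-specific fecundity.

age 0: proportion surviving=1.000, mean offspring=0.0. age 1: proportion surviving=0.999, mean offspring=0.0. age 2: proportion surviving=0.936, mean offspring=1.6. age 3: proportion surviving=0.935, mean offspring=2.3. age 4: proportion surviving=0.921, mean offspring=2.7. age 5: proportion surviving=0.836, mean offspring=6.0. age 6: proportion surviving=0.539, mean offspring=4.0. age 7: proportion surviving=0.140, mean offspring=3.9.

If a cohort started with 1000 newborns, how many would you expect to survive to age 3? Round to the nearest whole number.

935

Expected survivors = N0 · l_3 = 1000 × 0.935 = 935 → 935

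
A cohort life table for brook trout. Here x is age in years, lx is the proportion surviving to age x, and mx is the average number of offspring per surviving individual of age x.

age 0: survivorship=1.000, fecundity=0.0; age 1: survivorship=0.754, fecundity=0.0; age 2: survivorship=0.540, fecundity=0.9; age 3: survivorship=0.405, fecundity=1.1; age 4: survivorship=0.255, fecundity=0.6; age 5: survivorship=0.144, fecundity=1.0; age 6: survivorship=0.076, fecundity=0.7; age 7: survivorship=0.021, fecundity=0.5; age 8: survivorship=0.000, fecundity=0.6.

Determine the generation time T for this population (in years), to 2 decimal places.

3.12

lx·mx: 0, 0, 0.486, 0.4455, 0.153, 0.144, 0.0532, 0.0105, 0 → R0 = 1.2922
x·lx·mx: 0, 0, 0.972, 1.3365, 0.612, 0.72, 0.3192, 0.0735, 0 → Σ = 4.0332
T = 4.0332 / 1.2922 = 3.121189… → 3.12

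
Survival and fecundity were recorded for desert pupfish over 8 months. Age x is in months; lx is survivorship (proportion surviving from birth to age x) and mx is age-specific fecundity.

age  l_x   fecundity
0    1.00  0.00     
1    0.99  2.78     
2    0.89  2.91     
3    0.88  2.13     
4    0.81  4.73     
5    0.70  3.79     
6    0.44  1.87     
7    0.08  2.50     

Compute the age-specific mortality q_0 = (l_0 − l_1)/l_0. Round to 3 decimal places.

0.010

q_0 = (l_0 − l_1) / l_0 = (1 − 0.99) / 1
     = 0.01 / 1 = 0.01 → 0.010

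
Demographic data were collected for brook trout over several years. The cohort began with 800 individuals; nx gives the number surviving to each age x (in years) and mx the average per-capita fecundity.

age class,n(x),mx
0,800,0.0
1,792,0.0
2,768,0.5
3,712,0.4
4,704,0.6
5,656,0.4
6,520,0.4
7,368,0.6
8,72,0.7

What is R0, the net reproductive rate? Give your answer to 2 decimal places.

lx = nx/n0 = nx/800: 1, 0.99, 0.96, 0.89, 0.88, 0.82, 0.65, 0.46, 0.09
lx·mx by age: 0, 0, 0.48, 0.356, 0.528, 0.328, 0.26, 0.276, 0.063
R0 = Σ lx·mx = 2.291 → 2.29

2.29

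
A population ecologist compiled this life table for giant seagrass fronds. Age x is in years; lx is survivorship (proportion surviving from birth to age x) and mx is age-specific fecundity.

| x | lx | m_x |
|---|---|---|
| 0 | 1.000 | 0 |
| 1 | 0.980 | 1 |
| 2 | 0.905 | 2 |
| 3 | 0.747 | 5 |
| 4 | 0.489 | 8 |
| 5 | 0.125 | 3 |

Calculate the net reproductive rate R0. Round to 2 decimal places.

10.81

lx·mx by age: 0, 0.98, 1.81, 3.735, 3.912, 0.375
R0 = Σ lx·mx = 10.812 → 10.81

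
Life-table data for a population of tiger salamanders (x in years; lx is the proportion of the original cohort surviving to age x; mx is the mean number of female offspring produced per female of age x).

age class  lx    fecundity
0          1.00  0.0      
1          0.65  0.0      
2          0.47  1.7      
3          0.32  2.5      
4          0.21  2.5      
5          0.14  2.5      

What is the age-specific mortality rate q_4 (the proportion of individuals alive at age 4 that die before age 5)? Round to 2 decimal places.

0.33

q_4 = (l_4 − l_5) / l_4 = (0.21 − 0.14) / 0.21
     = 0.07 / 0.21 = 0.333333… → 0.33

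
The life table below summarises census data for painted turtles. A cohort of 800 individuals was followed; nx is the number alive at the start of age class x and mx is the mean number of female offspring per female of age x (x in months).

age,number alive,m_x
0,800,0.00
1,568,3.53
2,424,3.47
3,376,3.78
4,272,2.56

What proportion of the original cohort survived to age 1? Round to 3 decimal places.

0.710

l_1 = n_1/n_0 = 568/800 = 0.71 → 0.710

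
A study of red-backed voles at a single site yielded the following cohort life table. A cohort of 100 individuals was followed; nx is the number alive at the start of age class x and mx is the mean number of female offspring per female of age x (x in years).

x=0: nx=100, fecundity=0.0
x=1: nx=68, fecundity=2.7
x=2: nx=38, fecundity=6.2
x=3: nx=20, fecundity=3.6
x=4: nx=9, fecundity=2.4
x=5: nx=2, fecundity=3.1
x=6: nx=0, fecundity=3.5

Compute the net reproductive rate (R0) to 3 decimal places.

5.190

lx = nx/n0 = nx/100: 1, 0.68, 0.38, 0.2, 0.09, 0.02, 0
lx·mx by age: 0, 1.836, 2.356, 0.72, 0.216, 0.062, 0
R0 = Σ lx·mx = 5.19 → 5.190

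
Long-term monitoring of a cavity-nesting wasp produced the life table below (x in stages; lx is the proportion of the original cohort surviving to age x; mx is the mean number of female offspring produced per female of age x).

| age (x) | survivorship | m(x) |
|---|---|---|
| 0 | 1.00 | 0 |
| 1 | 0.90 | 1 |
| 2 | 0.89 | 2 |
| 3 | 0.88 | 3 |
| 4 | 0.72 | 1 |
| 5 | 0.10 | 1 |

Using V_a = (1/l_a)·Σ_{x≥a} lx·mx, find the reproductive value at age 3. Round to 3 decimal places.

3.932

lx·mx for x ≥ 3: 2.64, 0.72, 0.1 → sum = 3.46
V_3 = 3.46 / l_3 = 3.46 / 0.88 = 3.931818… → 3.932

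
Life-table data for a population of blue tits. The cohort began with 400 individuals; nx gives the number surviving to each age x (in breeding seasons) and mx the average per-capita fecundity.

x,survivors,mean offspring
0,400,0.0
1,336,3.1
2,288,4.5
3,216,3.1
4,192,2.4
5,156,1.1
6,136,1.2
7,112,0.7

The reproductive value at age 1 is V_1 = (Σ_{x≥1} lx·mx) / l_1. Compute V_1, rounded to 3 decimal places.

11.551

lx = nx/n0 = nx/400: 1, 0.84, 0.72, 0.54, 0.48, 0.39, 0.34, 0.28
lx·mx for x ≥ 1: 2.604, 3.24, 1.674, 1.152, 0.429, 0.408, 0.196 → sum = 9.703
V_1 = 9.703 / l_1 = 9.703 / 0.84 = 11.55119… → 11.551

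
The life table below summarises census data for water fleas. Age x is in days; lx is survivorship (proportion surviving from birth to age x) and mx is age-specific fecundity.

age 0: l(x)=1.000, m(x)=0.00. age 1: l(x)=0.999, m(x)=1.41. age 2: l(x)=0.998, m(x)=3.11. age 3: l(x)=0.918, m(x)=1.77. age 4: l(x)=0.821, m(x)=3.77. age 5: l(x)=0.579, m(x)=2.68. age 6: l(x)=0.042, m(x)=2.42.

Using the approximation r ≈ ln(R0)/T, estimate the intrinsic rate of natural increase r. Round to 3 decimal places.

0.782

R0 = Σ lx·mx = 0 + 1.40859 + 3.10378 + 1.62486 + 3.09517 + 1.55172 + 0.10164 = 10.88576
Σ x·lx·mx = 33.23985; T = 33.23985/10.88576 = 3.05352…
r ≈ ln(R0)/T = ln(10.88576)/3.05352… = 0.78187… → 0.782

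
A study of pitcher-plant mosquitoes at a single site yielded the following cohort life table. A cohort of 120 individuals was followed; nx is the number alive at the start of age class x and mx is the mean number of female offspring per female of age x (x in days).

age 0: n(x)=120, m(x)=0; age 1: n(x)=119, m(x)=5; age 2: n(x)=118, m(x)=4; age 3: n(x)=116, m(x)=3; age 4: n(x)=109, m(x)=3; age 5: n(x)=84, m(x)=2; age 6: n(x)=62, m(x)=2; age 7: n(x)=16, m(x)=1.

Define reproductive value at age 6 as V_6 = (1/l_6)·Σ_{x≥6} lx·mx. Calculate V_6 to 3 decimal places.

lx = nx/n0 = nx/120: 1, 0.99167…, 0.98333…, 0.96667…, 0.90833…, 0.7, 0.51667…, 0.13333…
lx·mx for x ≥ 6: 1.033333…, 0.133333… → sum = 1.166667…
V_6 = 1.166667… / l_6 = 1.166667… / 0.516667… = 2.258065… → 2.258

2.258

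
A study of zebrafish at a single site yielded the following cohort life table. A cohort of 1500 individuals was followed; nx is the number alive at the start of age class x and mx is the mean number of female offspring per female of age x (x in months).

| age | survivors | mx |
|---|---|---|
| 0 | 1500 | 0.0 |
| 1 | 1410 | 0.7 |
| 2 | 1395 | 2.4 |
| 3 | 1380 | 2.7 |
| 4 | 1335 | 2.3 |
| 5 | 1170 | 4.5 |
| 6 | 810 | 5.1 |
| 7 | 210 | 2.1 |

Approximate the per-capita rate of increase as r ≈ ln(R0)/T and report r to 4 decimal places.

lx = nx/n0 = nx/1500: 1, 0.94, 0.93, 0.92, 0.89, 0.78, 0.54, 0.14
R0 = Σ lx·mx = 0 + 0.658 + 2.232 + 2.484 + 2.047 + 3.51 + 2.754 + 0.294 = 13.979
Σ x·lx·mx = 56.894; T = 56.894/13.979 = 4.06996…
r ≈ ln(R0)/T = ln(13.979)/4.06996… = 0.648054… → 0.6481

0.6481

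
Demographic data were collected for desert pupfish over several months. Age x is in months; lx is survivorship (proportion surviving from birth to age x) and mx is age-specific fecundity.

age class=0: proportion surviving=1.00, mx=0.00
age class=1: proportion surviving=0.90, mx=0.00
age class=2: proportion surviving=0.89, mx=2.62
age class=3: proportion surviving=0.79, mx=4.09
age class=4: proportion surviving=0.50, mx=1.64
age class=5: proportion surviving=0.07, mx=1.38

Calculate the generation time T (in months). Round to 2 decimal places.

2.80

lx·mx: 0, 0, 2.3318, 3.2311, 0.82, 0.0966 → R0 = 6.4795
x·lx·mx: 0, 0, 4.6636, 9.6933, 3.28, 0.483 → Σ = 18.1199
T = 18.1199 / 6.4795 = 2.796497… → 2.80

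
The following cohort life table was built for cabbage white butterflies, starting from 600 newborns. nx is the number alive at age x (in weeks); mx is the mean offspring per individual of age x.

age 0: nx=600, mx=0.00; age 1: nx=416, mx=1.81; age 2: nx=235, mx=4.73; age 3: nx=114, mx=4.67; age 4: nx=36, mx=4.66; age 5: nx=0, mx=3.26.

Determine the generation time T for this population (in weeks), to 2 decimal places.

2.04

lx = nx/n0 = nx/600: 1, 0.69333…, 0.39167…, 0.19, 0.06, 0
lx·mx: 0, 1.254933…, 1.852583…, 0.8873, 0.2796, 0 → R0 = 4.274417…
x·lx·mx: 0, 1.254933…, 3.705167…, 2.6619, 1.1184, 0 → Σ = 8.7404…
T = 8.7404… / 4.274417… = 2.044817… → 2.04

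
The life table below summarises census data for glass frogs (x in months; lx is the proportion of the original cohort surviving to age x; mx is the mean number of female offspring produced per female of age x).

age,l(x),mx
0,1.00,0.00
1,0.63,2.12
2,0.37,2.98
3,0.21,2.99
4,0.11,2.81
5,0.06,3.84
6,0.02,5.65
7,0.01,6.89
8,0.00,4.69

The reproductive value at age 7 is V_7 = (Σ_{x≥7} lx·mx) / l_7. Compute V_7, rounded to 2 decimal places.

lx·mx for x ≥ 7: 0.0689, 0 → sum = 0.0689
V_7 = 0.0689 / l_7 = 0.0689 / 0.01 = 6.89 → 6.89

6.89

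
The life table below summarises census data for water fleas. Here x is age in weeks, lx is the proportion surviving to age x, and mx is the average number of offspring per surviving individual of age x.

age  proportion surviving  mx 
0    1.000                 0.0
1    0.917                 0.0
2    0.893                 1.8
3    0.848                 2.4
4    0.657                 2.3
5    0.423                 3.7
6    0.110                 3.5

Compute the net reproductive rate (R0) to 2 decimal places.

7.10

lx·mx by age: 0, 0, 1.6074, 2.0352, 1.5111, 1.5651, 0.385
R0 = Σ lx·mx = 7.1038 → 7.10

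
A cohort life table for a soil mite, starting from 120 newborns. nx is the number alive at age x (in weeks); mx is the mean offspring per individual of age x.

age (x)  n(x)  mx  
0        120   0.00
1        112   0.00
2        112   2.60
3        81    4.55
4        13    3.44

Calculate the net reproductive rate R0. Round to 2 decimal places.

lx = nx/n0 = nx/120: 1, 0.93333…, 0.93333…, 0.675, 0.10833…
lx·mx by age: 0, 0, 2.426667…, 3.07125, 0.372667…
R0 = Σ lx·mx = 5.870583… → 5.87

5.87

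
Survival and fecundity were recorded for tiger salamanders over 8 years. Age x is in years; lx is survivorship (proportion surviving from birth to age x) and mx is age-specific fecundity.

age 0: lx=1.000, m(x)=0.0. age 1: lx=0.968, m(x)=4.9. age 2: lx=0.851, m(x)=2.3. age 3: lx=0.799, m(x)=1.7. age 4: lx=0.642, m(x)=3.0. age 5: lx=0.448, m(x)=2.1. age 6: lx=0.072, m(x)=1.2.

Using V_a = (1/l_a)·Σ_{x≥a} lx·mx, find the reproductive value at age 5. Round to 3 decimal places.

2.293

lx·mx for x ≥ 5: 0.9408, 0.0864 → sum = 1.0272
V_5 = 1.0272 / l_5 = 1.0272 / 0.448 = 2.292857… → 2.293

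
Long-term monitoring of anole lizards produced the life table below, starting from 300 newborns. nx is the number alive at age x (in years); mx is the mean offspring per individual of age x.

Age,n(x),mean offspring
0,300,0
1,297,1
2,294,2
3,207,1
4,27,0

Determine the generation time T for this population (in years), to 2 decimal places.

lx = nx/n0 = nx/300: 1, 0.99, 0.98, 0.69, 0.09
lx·mx: 0, 0.99, 1.96, 0.69, 0 → R0 = 3.64
x·lx·mx: 0, 0.99, 3.92, 2.07, 0 → Σ = 6.98
T = 6.98 / 3.64 = 1.917582… → 1.92

1.92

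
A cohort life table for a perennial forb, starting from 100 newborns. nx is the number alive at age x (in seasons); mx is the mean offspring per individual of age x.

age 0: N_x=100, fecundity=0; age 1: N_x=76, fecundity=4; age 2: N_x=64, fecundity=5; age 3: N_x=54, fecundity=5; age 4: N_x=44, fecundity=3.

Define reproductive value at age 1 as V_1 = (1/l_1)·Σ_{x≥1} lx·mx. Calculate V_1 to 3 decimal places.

lx = nx/n0 = nx/100: 1, 0.76, 0.64, 0.54, 0.44
lx·mx for x ≥ 1: 3.04, 3.2, 2.7, 1.32 → sum = 10.26
V_1 = 10.26 / l_1 = 10.26 / 0.76 = 13.5 → 13.500

13.500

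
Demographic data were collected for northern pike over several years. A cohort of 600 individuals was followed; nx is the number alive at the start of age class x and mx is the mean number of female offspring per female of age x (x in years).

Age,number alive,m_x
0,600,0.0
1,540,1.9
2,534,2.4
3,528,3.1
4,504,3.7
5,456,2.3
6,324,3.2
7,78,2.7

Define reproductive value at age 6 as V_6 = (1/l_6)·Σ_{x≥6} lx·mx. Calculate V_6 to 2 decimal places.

3.85

lx = nx/n0 = nx/600: 1, 0.9, 0.89, 0.88, 0.84, 0.76, 0.54, 0.13
lx·mx for x ≥ 6: 1.728, 0.351 → sum = 2.079
V_6 = 2.079 / l_6 = 2.079 / 0.54 = 3.85 → 3.85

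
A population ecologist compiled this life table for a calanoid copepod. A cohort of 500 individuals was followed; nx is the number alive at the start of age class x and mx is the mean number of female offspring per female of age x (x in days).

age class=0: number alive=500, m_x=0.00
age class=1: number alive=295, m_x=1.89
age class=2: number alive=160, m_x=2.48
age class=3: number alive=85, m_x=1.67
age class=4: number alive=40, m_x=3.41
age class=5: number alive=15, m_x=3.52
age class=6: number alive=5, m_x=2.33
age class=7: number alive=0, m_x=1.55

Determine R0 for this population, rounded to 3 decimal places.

2.594

lx = nx/n0 = nx/500: 1, 0.59, 0.32, 0.17, 0.08, 0.03, 0.01, 0
lx·mx by age: 0, 1.1151, 0.7936, 0.2839, 0.2728, 0.1056, 0.0233, 0
R0 = Σ lx·mx = 2.5943 → 2.594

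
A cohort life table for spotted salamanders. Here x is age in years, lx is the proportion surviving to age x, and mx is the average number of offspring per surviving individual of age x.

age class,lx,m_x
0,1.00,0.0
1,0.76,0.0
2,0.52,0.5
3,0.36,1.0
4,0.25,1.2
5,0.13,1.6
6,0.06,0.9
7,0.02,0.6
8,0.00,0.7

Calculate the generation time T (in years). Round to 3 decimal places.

3.558

lx·mx: 0, 0, 0.26, 0.36, 0.3, 0.208, 0.054, 0.012, 0 → R0 = 1.194
x·lx·mx: 0, 0, 0.52, 1.08, 1.2, 1.04, 0.324, 0.084, 0 → Σ = 4.248
T = 4.248 / 1.194 = 3.557789… → 3.558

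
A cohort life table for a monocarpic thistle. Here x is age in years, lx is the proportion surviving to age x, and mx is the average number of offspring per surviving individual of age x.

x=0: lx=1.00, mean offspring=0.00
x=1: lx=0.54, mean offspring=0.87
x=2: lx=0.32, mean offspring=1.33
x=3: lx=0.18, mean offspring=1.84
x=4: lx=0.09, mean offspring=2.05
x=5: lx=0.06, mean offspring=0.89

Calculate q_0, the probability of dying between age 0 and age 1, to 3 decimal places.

q_0 = (l_0 − l_1) / l_0 = (1 − 0.54) / 1
     = 0.46 / 1 = 0.46 → 0.460

0.460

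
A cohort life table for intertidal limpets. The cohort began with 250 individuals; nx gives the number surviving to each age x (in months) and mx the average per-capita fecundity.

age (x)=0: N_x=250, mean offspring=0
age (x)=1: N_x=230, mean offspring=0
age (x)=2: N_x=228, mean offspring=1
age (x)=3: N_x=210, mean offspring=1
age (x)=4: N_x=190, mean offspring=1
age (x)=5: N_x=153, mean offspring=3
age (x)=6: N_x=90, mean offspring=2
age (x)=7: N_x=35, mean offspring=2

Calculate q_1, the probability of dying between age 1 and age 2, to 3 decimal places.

0.009

lx = nx/n0 = nx/250: 1, 0.92, 0.912, 0.84, 0.76, 0.612, 0.36, 0.14
q_1 = (l_1 − l_2) / l_1 = (0.92 − 0.912) / 0.92
     = 0.008 / 0.92 = 0.008696… → 0.009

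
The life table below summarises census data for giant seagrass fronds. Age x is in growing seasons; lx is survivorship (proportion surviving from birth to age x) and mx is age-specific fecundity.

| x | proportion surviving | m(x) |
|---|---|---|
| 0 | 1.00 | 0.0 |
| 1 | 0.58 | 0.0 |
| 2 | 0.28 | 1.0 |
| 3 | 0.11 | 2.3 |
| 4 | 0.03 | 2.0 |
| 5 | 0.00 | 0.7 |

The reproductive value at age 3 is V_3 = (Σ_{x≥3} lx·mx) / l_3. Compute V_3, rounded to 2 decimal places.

2.85

lx·mx for x ≥ 3: 0.253, 0.06, 0 → sum = 0.313
V_3 = 0.313 / l_3 = 0.313 / 0.11 = 2.845455… → 2.85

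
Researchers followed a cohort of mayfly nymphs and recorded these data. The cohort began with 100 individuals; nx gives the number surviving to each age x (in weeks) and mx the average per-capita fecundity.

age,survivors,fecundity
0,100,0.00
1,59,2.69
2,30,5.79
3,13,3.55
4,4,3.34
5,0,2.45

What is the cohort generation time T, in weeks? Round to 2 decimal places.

1.78

lx = nx/n0 = nx/100: 1, 0.59, 0.3, 0.13, 0.04, 0
lx·mx: 0, 1.5871, 1.737, 0.4615, 0.1336, 0 → R0 = 3.9192
x·lx·mx: 0, 1.5871, 3.474, 1.3845, 0.5344, 0 → Σ = 6.98
T = 6.98 / 3.9192 = 1.780976… → 1.78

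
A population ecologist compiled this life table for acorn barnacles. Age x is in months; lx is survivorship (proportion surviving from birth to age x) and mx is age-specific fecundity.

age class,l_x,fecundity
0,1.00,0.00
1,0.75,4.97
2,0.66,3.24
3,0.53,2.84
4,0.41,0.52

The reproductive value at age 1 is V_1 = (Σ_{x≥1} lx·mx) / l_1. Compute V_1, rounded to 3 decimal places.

lx·mx for x ≥ 1: 3.7275, 2.1384, 1.5052, 0.2132 → sum = 7.5843
V_1 = 7.5843 / l_1 = 7.5843 / 0.75 = 10.1124 → 10.112

10.112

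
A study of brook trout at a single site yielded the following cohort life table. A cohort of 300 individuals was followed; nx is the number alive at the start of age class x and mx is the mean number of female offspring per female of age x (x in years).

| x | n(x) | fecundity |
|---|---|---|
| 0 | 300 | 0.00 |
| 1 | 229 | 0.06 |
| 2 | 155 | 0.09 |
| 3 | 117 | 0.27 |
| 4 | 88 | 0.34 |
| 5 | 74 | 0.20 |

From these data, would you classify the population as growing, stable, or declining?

lx = nx/n0 = nx/300: 1, 0.76333…, 0.51667…, 0.39, 0.29333…, 0.24667…
R0 = Σ lx·mx = 0 + 0.0458… + 0.0465… + 0.1053 + 0.099733… + 0.049333… = 0.346667…
R0 < 1, so the population is declining.

declining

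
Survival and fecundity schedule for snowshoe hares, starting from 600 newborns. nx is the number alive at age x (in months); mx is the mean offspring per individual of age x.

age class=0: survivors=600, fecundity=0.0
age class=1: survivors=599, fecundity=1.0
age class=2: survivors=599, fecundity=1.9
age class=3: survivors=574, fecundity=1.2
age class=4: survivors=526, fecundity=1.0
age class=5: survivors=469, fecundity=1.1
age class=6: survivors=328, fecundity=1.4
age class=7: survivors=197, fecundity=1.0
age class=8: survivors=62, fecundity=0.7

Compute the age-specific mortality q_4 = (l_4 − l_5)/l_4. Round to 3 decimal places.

lx = nx/n0 = nx/600: 1, 0.99833…, 0.99833…, 0.95667…, 0.87667…, 0.78167…, 0.54667…, 0.32833…, 0.10333…
q_4 = (l_4 − l_5) / l_4 = (0.876667… − 0.781667…) / 0.876667…
     = 0.095… / 0.876667… = 0.108365… → 0.108

0.108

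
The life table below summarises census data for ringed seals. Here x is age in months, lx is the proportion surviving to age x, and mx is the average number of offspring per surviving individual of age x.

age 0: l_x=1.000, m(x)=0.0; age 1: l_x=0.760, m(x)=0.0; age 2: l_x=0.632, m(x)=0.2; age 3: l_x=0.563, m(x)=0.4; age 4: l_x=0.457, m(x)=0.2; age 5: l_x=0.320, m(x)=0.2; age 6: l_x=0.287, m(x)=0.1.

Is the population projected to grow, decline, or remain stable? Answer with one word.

R0 = Σ lx·mx = 0 + 0 + 0.1264 + 0.2252 + 0.0914 + 0.064 + 0.0287 = 0.5357
R0 < 1, so the population is declining.

declining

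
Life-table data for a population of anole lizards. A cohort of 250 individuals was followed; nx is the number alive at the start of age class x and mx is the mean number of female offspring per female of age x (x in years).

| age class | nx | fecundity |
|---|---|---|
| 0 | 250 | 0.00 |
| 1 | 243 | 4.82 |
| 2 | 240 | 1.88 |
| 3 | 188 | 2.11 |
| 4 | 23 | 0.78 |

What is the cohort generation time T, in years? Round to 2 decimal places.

lx = nx/n0 = nx/250: 1, 0.972, 0.96, 0.752, 0.092
lx·mx: 0, 4.68504, 1.8048, 1.58672, 0.07176 → R0 = 8.14832
x·lx·mx: 0, 4.68504, 3.6096, 4.76016, 0.28704 → Σ = 13.34184
T = 13.34184 / 8.14832 = 1.637373… → 1.64

1.64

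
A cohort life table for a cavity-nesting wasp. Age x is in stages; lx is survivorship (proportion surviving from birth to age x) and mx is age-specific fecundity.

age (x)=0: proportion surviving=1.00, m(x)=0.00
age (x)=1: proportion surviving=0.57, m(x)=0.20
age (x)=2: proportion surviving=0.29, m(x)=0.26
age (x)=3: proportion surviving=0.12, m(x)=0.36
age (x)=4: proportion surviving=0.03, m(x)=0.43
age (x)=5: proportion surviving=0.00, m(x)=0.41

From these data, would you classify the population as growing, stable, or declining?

declining

R0 = Σ lx·mx = 0 + 0.114 + 0.0754 + 0.0432 + 0.0129 + 0 = 0.2455
R0 < 1, so the population is declining.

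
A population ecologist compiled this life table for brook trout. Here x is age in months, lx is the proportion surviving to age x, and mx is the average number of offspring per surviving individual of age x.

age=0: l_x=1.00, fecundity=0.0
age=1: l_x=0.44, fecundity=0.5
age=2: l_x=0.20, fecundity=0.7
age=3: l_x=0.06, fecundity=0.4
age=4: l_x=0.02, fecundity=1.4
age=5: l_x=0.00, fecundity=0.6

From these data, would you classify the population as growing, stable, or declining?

R0 = Σ lx·mx = 0 + 0.22 + 0.14 + 0.024 + 0.028 + 0 = 0.412
R0 < 1, so the population is declining.

declining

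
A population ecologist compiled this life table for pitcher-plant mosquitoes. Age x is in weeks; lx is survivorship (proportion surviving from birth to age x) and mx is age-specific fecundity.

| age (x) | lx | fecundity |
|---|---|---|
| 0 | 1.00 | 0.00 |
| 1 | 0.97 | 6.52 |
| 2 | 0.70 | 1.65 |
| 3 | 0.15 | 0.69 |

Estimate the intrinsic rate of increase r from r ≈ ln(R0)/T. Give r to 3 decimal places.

R0 = Σ lx·mx = 0 + 6.3244 + 1.155 + 0.1035 = 7.5829
Σ x·lx·mx = 8.9449; T = 8.9449/7.5829 = 1.17961…
r ≈ ln(R0)/T = ln(7.5829)/1.17961… = 1.71742… → 1.717

1.717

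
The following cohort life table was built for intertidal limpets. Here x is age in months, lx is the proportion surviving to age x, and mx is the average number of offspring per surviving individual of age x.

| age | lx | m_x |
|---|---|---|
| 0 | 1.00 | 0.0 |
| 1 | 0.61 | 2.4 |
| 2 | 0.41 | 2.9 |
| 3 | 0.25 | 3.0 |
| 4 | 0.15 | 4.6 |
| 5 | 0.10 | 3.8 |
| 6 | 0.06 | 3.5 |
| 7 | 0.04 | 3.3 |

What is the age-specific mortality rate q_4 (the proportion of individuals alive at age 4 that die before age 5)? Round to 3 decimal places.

q_4 = (l_4 − l_5) / l_4 = (0.15 − 0.1) / 0.15
     = 0.05 / 0.15 = 0.333333… → 0.333

0.333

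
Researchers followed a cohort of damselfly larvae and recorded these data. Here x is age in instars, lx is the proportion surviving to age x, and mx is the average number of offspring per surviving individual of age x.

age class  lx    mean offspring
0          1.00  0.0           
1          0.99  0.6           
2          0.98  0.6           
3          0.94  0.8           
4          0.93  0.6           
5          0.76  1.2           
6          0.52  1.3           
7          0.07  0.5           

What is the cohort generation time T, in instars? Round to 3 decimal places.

3.674

lx·mx: 0, 0.594, 0.588, 0.752, 0.558, 0.912, 0.676, 0.035 → R0 = 4.115
x·lx·mx: 0, 0.594, 1.176, 2.256, 2.232, 4.56, 4.056, 0.245 → Σ = 15.119
T = 15.119 / 4.115 = 3.674119… → 3.674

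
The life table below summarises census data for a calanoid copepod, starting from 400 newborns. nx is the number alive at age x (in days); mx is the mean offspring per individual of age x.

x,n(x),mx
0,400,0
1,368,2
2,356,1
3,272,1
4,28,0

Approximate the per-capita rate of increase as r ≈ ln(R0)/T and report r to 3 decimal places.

lx = nx/n0 = nx/400: 1, 0.92, 0.89, 0.68, 0.07
R0 = Σ lx·mx = 0 + 1.84 + 0.89 + 0.68 + 0 = 3.41
Σ x·lx·mx = 5.66; T = 5.66/3.41 = 1.65982…
r ≈ ln(R0)/T = ln(3.41)/1.65982… = 0.73906… → 0.739

0.739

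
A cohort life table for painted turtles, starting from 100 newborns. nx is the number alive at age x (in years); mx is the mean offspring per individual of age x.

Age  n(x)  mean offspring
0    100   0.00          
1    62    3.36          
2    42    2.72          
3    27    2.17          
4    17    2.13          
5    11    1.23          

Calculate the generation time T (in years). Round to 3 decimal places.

lx = nx/n0 = nx/100: 1, 0.62, 0.42, 0.27, 0.17, 0.11
lx·mx: 0, 2.0832, 1.1424, 0.5859, 0.3621, 0.1353 → R0 = 4.3089
x·lx·mx: 0, 2.0832, 2.2848, 1.7577, 1.4484, 0.6765 → Σ = 8.2506
T = 8.2506 / 4.3089 = 1.914781… → 1.915

1.915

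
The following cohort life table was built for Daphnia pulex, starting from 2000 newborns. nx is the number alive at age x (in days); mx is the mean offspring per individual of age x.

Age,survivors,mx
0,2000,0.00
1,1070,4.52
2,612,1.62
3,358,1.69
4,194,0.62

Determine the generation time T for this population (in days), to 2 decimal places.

lx = nx/n0 = nx/2000: 1, 0.535, 0.306, 0.179, 0.097
lx·mx: 0, 2.4182, 0.49572, 0.30251, 0.06014 → R0 = 3.27657
x·lx·mx: 0, 2.4182, 0.99144, 0.90753, 0.24056 → Σ = 4.55773
T = 4.55773 / 3.27657 = 1.391006… → 1.39

1.39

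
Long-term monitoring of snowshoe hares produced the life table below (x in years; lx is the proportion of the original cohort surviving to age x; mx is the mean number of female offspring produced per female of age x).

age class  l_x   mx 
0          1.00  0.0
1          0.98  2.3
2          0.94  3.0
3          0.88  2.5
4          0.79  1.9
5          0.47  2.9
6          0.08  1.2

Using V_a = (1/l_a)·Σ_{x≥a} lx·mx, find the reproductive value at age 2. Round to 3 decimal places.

8.489

lx·mx for x ≥ 2: 2.82, 2.2, 1.501, 1.363, 0.096 → sum = 7.98
V_2 = 7.98 / l_2 = 7.98 / 0.94 = 8.489362… → 8.489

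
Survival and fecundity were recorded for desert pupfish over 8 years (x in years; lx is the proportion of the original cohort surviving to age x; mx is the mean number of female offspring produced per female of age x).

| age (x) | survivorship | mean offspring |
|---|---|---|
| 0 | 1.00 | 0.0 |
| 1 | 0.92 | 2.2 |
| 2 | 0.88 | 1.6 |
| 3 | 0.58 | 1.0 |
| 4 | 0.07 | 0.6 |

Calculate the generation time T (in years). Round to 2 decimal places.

1.66

lx·mx: 0, 2.024, 1.408, 0.58, 0.042 → R0 = 4.054
x·lx·mx: 0, 2.024, 2.816, 1.74, 0.168 → Σ = 6.748
T = 6.748 / 4.054 = 1.664529… → 1.66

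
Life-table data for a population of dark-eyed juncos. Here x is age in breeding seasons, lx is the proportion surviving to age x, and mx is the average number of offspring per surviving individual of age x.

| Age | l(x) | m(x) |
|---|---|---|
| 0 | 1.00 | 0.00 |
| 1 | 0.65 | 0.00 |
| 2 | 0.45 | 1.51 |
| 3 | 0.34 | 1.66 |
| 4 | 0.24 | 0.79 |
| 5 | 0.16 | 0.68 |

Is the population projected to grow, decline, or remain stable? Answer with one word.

R0 = Σ lx·mx = 0 + 0 + 0.6795 + 0.5644 + 0.1896 + 0.1088 = 1.5423
R0 > 1, so the population is growing.

growing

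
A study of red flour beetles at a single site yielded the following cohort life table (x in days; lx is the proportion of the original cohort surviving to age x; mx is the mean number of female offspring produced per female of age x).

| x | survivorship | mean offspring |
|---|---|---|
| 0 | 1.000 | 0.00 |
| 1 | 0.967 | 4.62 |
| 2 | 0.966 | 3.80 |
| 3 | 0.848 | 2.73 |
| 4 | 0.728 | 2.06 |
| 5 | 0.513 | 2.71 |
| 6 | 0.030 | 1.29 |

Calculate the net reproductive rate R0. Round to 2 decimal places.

lx·mx by age: 0, 4.46754, 3.6708, 2.31504, 1.49968, 1.39023, 0.0387
R0 = Σ lx·mx = 13.38199 → 13.38

13.38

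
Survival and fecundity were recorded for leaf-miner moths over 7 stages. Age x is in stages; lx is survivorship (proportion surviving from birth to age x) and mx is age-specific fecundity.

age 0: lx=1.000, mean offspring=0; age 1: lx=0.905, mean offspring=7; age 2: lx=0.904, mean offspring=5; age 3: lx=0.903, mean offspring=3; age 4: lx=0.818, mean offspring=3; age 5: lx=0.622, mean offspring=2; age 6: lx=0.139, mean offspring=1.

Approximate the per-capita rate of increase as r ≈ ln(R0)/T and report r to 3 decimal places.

R0 = Σ lx·mx = 0 + 6.335 + 4.52 + 2.709 + 2.454 + 1.244 + 0.139 = 17.401
Σ x·lx·mx = 40.372; T = 40.372/17.401 = 2.3201…
r ≈ ln(R0)/T = ln(17.401)/2.3201… = 1.23121… → 1.231

1.231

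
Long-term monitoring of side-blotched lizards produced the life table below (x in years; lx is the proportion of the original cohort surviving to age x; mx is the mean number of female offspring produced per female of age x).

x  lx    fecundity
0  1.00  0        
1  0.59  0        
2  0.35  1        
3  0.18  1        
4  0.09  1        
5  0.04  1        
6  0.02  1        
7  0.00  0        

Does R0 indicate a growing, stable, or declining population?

R0 = Σ lx·mx = 0 + 0 + 0.35 + 0.18 + 0.09 + 0.04 + 0.02 + 0 = 0.68
R0 < 1, so the population is declining.

declining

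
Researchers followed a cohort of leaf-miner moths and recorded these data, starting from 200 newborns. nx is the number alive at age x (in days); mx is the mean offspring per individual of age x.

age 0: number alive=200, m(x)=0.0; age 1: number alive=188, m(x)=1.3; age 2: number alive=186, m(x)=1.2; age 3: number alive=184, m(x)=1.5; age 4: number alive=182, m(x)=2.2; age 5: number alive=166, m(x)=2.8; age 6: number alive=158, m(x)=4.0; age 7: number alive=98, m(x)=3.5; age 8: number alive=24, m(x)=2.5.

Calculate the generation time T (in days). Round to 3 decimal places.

4.583

lx = nx/n0 = nx/200: 1, 0.94, 0.93, 0.92, 0.91, 0.83, 0.79, 0.49, 0.12
lx·mx: 0, 1.222, 1.116, 1.38, 2.002, 2.324, 3.16, 1.715, 0.3 → R0 = 13.219
x·lx·mx: 0, 1.222, 2.232, 4.14, 8.008, 11.62, 18.96, 12.005, 2.4 → Σ = 60.587
T = 60.587 / 13.219 = 4.583327… → 4.583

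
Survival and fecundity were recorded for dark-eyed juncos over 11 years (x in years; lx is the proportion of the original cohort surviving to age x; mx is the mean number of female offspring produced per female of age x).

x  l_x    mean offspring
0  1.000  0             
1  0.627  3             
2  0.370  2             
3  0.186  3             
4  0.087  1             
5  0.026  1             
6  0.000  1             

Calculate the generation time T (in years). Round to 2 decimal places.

1.67

lx·mx: 0, 1.881, 0.74, 0.558, 0.087, 0.026, 0 → R0 = 3.292
x·lx·mx: 0, 1.881, 1.48, 1.674, 0.348, 0.13, 0 → Σ = 5.513
T = 5.513 / 3.292 = 1.674666… → 1.67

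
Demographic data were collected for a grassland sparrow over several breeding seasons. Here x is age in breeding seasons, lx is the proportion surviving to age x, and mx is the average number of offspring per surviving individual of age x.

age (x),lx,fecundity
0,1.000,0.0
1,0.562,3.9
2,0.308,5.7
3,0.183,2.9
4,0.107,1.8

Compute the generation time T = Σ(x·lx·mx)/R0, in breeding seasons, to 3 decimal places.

lx·mx: 0, 2.1918, 1.7556, 0.5307, 0.1926 → R0 = 4.6707
x·lx·mx: 0, 2.1918, 3.5112, 1.5921, 0.7704 → Σ = 8.0655
T = 8.0655 / 4.6707 = 1.726829… → 1.727

1.727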